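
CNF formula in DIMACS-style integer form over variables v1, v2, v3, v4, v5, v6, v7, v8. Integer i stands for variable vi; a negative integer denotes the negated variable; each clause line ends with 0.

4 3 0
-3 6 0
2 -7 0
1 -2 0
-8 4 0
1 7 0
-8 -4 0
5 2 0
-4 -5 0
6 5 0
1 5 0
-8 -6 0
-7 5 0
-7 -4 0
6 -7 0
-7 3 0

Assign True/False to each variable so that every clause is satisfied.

v1 = 1, v2 = 1, v3 = 0, v4 = 1, v5 = 0, v6 = 1, v7 = 0, v8 = 0

Pure literal: v1 appears only positively; assign v1 = True.
Pure literal: v8 appears only negated; assign v8 = False.
Branch on v2: take v2 = True.
For the remaining variables, v3 = False, v4 = True, v5 = False, v6 = True, v7 = False works.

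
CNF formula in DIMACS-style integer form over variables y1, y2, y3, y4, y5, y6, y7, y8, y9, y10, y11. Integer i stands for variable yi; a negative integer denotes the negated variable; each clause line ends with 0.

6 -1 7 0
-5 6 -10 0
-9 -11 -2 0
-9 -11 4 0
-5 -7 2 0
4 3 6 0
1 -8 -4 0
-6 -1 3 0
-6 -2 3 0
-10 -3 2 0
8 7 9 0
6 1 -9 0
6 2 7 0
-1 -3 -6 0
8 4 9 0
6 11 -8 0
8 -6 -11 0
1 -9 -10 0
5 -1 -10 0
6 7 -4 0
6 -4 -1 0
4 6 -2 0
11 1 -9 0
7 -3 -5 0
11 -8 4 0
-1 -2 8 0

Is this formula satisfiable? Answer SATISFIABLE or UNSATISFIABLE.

Pure literal: y10 appears only negated; assign y10 = False.
Try y1 = False.
Set y2 = True and propagate.
For the remaining variables, y3 = True, y4 = True, y5 = True, y6 = True, y7 = True, y8 = False, y9 = False, y11 = False works.
So y1=0, y2=1, y3=1, y4=1, y5=1, y6=1, y7=1, y8=0, y9=0, y10=0, y11=0 is a satisfying assignment.

SATISFIABLE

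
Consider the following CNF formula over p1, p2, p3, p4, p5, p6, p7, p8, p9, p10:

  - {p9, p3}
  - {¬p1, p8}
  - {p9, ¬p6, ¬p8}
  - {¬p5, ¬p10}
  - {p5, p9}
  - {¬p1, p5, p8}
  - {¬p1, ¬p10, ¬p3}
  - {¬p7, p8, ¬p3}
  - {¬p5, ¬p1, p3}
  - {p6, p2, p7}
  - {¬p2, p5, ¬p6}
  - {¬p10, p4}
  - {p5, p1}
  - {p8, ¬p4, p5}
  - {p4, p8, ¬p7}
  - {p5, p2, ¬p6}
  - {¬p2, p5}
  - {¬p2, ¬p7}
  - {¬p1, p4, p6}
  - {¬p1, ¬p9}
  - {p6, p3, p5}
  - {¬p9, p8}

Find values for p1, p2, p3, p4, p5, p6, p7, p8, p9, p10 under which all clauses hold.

Pure literal: p10 appears only negated; assign p10 = False.
Set p1 = False and propagate.
  then p5 is forced to True.
Try p2 = False.
Set p3 = True and propagate.
The remaining clauses are satisfied by p4 = True, p6 = False, p7 = True, p8 = True, p9 = False.

p1=0, p2=0, p3=1, p4=1, p5=1, p6=0, p7=1, p8=1, p9=0, p10=0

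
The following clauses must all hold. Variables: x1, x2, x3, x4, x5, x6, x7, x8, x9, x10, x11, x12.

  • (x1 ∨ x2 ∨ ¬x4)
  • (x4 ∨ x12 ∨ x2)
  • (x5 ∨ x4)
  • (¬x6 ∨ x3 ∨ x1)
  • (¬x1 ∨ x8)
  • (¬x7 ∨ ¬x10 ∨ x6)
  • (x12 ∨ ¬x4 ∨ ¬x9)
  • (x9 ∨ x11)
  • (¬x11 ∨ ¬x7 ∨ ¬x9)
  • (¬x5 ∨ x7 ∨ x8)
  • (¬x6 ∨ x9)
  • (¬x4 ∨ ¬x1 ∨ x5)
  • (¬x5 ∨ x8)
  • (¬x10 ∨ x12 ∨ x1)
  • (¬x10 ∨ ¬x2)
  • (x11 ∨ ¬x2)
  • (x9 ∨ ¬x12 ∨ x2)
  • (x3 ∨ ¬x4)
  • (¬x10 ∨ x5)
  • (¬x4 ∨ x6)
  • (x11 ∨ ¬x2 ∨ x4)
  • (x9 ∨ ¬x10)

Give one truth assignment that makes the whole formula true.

x1 = F  x2 = F  x3 = F  x4 = F  x5 = T  x6 = F  x7 = F  x8 = T  x9 = T  x10 = T  x11 = T  x12 = T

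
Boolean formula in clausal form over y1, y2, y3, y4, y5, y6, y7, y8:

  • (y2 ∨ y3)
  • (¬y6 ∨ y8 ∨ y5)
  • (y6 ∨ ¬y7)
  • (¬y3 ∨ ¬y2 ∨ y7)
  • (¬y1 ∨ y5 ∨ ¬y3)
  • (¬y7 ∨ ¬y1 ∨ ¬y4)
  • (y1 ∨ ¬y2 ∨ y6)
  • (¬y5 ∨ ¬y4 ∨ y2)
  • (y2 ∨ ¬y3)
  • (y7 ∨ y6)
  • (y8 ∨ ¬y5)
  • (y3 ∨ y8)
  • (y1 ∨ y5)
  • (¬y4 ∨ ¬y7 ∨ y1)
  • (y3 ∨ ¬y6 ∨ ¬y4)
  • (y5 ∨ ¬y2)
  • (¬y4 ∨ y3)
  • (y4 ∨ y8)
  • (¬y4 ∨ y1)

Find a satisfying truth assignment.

Pure literal: y8 appears only positively; assign y8 = True.
Set y1 = False and propagate.
  then y5 is forced to True.
  then y4 is forced to False.
Try y2 = True.
  then y6 is forced to True.
The remaining clauses are satisfied by y3 = False, y7 = False.
Every clause has at least one true literal under this assignment.

y1=False, y2=True, y3=False, y4=False, y5=True, y6=True, y7=False, y8=True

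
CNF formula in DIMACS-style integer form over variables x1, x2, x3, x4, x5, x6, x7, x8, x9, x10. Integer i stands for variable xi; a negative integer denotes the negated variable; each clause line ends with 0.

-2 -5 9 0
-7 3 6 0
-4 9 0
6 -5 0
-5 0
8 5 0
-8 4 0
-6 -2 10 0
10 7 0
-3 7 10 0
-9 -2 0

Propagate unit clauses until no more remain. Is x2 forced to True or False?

False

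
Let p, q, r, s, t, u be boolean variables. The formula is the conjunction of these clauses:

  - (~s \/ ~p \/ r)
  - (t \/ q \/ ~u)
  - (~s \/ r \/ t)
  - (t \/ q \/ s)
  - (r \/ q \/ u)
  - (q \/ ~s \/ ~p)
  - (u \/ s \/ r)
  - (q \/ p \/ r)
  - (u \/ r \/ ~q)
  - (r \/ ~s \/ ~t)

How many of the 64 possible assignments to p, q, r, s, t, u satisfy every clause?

Split on r, then q.
  r=T, q=T: p, s, t, u free → 2^4 = 16.
  r=T, q=F: 7 of the 16 assignments to (p,s,t,u) work.
  r=F, q=T: remaining (p,s,t,u) ∈ {(F,F,F,T); (F,F,T,T); (T,F,F,T); (T,F,T,T)} — 4.
  r=F, q=F: remaining (p,s,t,u) ∈ {(T,F,T,T)} — 1.
Total: 16 + 7 + 4 + 1 = 28.

28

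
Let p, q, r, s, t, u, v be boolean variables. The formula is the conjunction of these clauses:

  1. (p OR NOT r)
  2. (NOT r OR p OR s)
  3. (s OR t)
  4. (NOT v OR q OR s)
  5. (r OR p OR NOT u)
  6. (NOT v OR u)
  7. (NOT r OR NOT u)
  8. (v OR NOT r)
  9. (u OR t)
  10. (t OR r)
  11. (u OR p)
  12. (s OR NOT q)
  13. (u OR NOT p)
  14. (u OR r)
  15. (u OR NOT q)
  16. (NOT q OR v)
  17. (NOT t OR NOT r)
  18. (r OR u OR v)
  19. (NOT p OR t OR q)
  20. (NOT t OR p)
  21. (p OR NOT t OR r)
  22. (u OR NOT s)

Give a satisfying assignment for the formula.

p=T, q=F, r=F, s=F, t=T, u=T, v=F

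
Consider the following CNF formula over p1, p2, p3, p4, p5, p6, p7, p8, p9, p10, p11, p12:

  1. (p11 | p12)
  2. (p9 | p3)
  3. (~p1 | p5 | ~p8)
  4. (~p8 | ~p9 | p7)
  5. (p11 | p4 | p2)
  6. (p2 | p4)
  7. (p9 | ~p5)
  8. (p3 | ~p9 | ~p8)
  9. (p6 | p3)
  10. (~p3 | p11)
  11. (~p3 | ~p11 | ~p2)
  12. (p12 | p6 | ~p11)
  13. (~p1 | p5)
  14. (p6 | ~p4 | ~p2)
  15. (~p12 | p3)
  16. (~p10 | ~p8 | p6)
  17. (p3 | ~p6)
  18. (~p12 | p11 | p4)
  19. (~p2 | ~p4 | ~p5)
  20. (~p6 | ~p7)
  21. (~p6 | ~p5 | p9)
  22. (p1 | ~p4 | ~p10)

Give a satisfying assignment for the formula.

p1=True, p2=False, p3=True, p4=True, p5=True, p6=False, p7=True, p8=False, p9=True, p10=False, p11=True, p12=True

Pure literal: p8 appears only negated; assign p8 = False.
p10 occurs only negated in the remaining clauses — set p10 = False.
Try p1 = True.
  then p5 is forced to True.
  then p9 is forced to True.
Try p2 = False.
  then p4 is forced to True.
Try p3 = True.
  then p11 is forced to True.
For the remaining variables, p6 = False, p7 = True, p12 = True works.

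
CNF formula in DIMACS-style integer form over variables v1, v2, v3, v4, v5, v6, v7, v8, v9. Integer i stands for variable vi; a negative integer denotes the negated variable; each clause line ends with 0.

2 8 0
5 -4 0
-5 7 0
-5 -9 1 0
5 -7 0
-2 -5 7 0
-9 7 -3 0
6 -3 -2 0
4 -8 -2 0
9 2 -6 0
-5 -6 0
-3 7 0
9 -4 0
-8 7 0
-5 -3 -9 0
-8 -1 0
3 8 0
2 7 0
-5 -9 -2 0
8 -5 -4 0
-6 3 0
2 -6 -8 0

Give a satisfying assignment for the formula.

Try v1 = False.
The remaining clauses are satisfied by v2 = False, v3 = True, v4 = False, v5 = True, v6 = False, v7 = True, v8 = True, v9 = False.
Check each clause:
  1. (v2 | v8) — v8 is true.
  2. (~v4 | v5) — ~v4 is true.
  3. (v7 | ~v5) — v7 is true.
  4. (~v5 | ~v9 | v1) — ~v9 is true.
  5. (v5 | ~v7) — v5 is true.
  6. (~v5 | ~v2 | v7) — ~v2 is true.
  7. (~v3 | ~v9 | v7) — ~v9 is true.
  8. (~v3 | v6 | ~v2) — ~v2 is true.
  9. (v4 | ~v2 | ~v8) — ~v2 is true.
  10. (v2 | v9 | ~v6) — ~v6 is true.
  11. (~v5 | ~v6) — ~v6 is true.
  12. (~v3 | v7) — v7 is true.
  13. (v9 | ~v4) — ~v4 is true.
  14. (~v8 | v7) — v7 is true.
  15. (~v9 | ~v3 | ~v5) — ~v9 is true.
  16. (~v1 | ~v8) — ~v1 is true.
  17. (v8 | v3) — v8 is true.
  18. (v7 | v2) — v7 is true.
  19. (~v2 | ~v9 | ~v5) — ~v2 is true.
  20. (v8 | ~v5 | ~v4) — v8 is true.
  21. (~v6 | v3) — ~v6 is true.
  22. (~v8 | ~v6 | v2) — ~v6 is true.

v1=False, v2=False, v3=True, v4=False, v5=True, v6=False, v7=True, v8=True, v9=False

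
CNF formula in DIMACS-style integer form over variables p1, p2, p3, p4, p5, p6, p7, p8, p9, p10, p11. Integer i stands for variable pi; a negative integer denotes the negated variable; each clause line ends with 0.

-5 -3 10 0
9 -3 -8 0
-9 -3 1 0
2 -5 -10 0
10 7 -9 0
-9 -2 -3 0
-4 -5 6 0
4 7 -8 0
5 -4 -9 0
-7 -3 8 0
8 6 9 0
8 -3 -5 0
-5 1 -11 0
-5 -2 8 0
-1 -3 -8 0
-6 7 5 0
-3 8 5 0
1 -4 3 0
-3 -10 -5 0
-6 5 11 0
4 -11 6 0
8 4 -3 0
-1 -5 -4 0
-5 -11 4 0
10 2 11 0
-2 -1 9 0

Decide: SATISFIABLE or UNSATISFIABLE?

Try p1 = True.
Try p2 = False.
Branch on p3: take p3 = False.
For the remaining variables, p4 = False, p5 = False, p6 = True, p7 = True, p8 = True, p9 = False, p10 = False, p11 = True works.
Every clause has at least one true literal under this assignment.
So p1 = True  p2 = False  p3 = False  p4 = False  p5 = False  p6 = True  p7 = True  p8 = True  p9 = False  p10 = False  p11 = True is a satisfying assignment.

SATISFIABLE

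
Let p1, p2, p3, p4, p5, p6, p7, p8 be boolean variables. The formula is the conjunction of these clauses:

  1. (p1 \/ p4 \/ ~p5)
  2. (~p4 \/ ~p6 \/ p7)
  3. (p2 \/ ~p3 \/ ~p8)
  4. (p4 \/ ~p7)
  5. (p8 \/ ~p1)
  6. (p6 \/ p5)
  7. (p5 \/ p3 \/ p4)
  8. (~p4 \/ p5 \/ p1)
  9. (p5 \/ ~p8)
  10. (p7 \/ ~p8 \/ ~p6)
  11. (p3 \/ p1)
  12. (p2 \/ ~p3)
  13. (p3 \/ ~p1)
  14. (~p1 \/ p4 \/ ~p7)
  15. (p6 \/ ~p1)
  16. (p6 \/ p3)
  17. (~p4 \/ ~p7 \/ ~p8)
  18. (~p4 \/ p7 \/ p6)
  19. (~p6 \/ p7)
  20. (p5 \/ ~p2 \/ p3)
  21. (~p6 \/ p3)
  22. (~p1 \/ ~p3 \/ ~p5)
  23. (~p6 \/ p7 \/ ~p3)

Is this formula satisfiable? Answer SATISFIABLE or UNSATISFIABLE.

SATISFIABLE

Branch on p1: take p1 = False.
  then p3 is forced to True.
  then p2 is forced to True.
Set p4 = True and propagate.
  then p5 is forced to True.
The remaining clauses are satisfied by p6 = True, p7 = True, p8 = False.
So p1 = F, p2 = T, p3 = T, p4 = T, p5 = T, p6 = T, p7 = T, p8 = F is a satisfying assignment.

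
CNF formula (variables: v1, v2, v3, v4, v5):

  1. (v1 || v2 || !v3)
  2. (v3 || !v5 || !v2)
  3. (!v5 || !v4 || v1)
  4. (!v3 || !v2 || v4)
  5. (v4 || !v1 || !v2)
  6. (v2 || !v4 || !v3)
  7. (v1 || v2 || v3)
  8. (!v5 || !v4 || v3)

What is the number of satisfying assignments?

11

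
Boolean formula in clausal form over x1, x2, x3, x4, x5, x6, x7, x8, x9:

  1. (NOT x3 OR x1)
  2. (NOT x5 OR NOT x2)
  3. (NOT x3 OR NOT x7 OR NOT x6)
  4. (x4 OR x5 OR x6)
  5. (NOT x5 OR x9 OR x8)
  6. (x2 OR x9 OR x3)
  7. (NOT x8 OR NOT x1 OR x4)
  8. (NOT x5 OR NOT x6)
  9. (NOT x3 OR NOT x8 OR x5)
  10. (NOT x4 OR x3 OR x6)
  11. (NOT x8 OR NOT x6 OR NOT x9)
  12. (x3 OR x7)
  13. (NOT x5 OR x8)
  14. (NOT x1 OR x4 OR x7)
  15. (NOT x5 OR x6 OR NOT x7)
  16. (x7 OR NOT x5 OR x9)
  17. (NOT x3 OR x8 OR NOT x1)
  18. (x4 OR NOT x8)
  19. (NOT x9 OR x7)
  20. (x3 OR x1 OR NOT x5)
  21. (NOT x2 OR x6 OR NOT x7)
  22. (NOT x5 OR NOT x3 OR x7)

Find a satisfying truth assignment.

x1=T, x2=T, x3=F, x4=F, x5=F, x6=T, x7=T, x8=F, x9=F

Check each clause:
  1. (NOT x3 OR x1) — x1 is true.
  2. (NOT x5 OR NOT x2) — NOT x5 is true.
  3. (NOT x6 OR NOT x7 OR NOT x3) — NOT x3 is true.
  4. (x4 OR x5 OR x6) — x6 is true.
  5. (x8 OR NOT x5 OR x9) — NOT x5 is true.
  6. (x9 OR x3 OR x2) — x2 is true.
  7. (NOT x8 OR NOT x1 OR x4) — NOT x8 is true.
  8. (NOT x5 OR NOT x6) — NOT x5 is true.
  9. (NOT x3 OR x5 OR NOT x8) — NOT x8 is true.
  10. (NOT x4 OR x6 OR x3) — NOT x4 is true.
  11. (NOT x6 OR NOT x8 OR NOT x9) — NOT x8 is true.
  12. (x3 OR x7) — x7 is true.
  13. (x8 OR NOT x5) — NOT x5 is true.
  14. (x7 OR x4 OR NOT x1) — x7 is true.
  15. (x6 OR NOT x7 OR NOT x5) — NOT x5 is true.
  16. (x7 OR x9 OR NOT x5) — NOT x5 is true.
  17. (NOT x3 OR x8 OR NOT x1) — NOT x3 is true.
  18. (x4 OR NOT x8) — NOT x8 is true.
  19. (NOT x9 OR x7) — x7 is true.
  20. (x1 OR x3 OR NOT x5) — x1 is true.
  21. (NOT x2 OR x6 OR NOT x7) — x6 is true.
  22. (x7 OR NOT x3 OR NOT x5) — NOT x5 is true.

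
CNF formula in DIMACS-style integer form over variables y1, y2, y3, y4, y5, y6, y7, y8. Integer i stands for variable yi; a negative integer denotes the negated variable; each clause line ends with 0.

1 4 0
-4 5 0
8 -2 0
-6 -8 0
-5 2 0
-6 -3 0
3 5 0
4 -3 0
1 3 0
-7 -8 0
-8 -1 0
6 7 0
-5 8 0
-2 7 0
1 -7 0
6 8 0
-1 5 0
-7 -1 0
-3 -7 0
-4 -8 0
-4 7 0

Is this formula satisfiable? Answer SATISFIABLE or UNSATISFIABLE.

UNSATISFIABLE

y7 = True:
  propagation gives y8=False, y2=False, y5=False, y4=False; an empty clause results — contradiction.
y7 = False:
  propagation gives y6=True, y8=False, y2=False, y5=False; an empty clause results — contradiction.
Every branch closes, so no satisfying assignment exists.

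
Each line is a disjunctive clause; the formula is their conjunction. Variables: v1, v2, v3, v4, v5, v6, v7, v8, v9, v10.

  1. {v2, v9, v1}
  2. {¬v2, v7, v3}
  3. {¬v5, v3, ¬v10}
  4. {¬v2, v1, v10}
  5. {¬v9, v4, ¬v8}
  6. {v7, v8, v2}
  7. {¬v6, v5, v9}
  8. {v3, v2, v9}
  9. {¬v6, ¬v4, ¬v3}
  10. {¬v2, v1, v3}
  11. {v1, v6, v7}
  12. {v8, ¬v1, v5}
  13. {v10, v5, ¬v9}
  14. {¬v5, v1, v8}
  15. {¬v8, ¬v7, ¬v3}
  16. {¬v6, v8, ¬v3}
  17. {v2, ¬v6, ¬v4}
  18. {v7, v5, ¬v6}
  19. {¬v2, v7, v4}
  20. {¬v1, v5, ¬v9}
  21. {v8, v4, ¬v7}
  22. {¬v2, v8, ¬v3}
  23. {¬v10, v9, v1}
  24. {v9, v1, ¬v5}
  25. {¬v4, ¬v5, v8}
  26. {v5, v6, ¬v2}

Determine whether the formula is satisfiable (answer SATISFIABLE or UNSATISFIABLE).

SATISFIABLE

Try v1 = False.
For the remaining variables, v2 = False, v3 = False, v4 = True, v5 = False, v6 = False, v7 = True, v8 = True, v9 = True, v10 = True works.
So v1 = 0, v2 = 0, v3 = 0, v4 = 1, v5 = 0, v6 = 0, v7 = 1, v8 = 1, v9 = 1, v10 = 1 is a satisfying assignment.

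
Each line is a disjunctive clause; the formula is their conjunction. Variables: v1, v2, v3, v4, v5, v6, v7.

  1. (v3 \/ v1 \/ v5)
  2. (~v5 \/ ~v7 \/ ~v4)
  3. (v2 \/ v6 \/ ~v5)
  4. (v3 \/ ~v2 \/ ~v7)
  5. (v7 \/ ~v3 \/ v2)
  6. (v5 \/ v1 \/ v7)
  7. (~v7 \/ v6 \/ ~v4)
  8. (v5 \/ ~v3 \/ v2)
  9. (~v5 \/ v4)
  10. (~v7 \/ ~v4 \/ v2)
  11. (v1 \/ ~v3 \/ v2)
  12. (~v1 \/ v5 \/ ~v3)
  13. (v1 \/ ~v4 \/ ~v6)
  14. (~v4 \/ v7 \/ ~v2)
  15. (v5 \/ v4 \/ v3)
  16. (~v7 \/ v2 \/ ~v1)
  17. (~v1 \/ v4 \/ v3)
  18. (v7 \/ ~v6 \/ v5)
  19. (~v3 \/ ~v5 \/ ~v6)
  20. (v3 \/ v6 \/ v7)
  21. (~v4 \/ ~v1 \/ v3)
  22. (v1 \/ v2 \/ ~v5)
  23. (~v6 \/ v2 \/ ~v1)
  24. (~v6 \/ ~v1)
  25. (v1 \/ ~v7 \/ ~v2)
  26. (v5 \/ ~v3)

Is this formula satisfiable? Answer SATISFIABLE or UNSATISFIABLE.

UNSATISFIABLE

v1 = True:
  v3 = True:
    propagation gives v5=True, v2=True, v4=True, v7=False; an empty clause results — contradiction.
  v3 = False:
    propagation gives v4=True; an empty clause results — contradiction.
v1 = False:
  v5 = True:
    propagation gives v4=True, v7=False, v6=False, v2=True; an empty clause results — contradiction.
  v5 = False:
    propagation gives v3=True; an empty clause results — contradiction.
Every branch closes, so no satisfying assignment exists.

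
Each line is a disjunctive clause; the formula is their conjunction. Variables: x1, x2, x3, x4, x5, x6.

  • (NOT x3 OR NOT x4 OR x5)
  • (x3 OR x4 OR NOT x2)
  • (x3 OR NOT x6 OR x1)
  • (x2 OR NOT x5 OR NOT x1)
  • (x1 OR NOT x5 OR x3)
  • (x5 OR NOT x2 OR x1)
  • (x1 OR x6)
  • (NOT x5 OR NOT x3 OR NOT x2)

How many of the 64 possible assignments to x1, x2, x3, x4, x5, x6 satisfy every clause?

15

Split on x1, then x3.
  x1=1, x3=1: remaining (x2,x4,x5,x6) ∈ {(0,0,0,0); (0,0,0,1); (1,0,0,0); (1,0,0,1)} — 4.
  x1=1, x3=0: x6 free; 4 ways for (x2,x4,x5) × 2^1 = 8.
  x1=0, x3=1: remaining (x2,x4,x5,x6) ∈ {(0,0,0,1); (0,0,1,1); (0,1,1,1)} — 3.
  x1=0, x3=0: a clause becomes empty — 0.
Total: 4 + 8 + 3 + 0 = 15.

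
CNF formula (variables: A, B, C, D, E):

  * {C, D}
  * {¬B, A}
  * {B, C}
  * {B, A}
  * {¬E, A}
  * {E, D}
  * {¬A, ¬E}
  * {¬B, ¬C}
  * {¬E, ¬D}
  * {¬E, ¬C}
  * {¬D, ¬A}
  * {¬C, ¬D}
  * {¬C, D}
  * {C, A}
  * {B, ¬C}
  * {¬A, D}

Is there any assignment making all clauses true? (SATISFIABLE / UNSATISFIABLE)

C = True:
  propagation gives B=False; an empty clause results — contradiction.
C = False:
  propagation gives D=True, B=True, A=True; an empty clause results — contradiction.
Every branch closes, so no satisfying assignment exists.

UNSATISFIABLE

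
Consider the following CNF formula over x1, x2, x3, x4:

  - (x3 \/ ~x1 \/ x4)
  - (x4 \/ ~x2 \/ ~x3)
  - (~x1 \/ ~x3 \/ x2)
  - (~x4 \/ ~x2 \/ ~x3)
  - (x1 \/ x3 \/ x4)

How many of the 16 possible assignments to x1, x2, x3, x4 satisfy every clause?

6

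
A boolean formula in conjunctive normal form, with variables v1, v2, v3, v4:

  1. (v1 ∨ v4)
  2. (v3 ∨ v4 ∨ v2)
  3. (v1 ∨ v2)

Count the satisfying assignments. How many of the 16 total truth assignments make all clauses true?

Case analysis on v1 and v2:
  v1=T, v2=T: remaining (v3,v4) ∈ {(F,F); (F,T); (T,F); (T,T)} — 4.
  v1=T, v2=F: remaining (v3,v4) ∈ {(F,T); (T,F); (T,T)} — 3.
  v1=F, v2=T: remaining (v3,v4) ∈ {(F,T); (T,T)} — 2.
  v1=F, v2=F: a clause becomes empty — 0.
Total: 4 + 3 + 2 + 0 = 9.

9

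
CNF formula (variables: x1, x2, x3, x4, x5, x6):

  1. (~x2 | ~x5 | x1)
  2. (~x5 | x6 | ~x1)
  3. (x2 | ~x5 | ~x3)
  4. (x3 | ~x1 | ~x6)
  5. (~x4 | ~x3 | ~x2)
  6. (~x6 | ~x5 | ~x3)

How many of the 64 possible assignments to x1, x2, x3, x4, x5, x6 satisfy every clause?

28

Case analysis on x3 and x5:
  x3=T, x5=T: a clause becomes empty — 0.
  x3=T, x5=F: x1, x6 free; 3 ways for (x2,x4) × 2^2 = 12.
  x3=F, x5=T: remaining (x1,x2,x4,x6) ∈ {(F,F,F,F); (F,F,F,T); (F,F,T,F); (F,F,T,T)} — 4.
  x3=F, x5=F: x2, x4 free; 3 ways for (x1,x6) × 2^2 = 12.
Total: 0 + 12 + 4 + 12 = 28.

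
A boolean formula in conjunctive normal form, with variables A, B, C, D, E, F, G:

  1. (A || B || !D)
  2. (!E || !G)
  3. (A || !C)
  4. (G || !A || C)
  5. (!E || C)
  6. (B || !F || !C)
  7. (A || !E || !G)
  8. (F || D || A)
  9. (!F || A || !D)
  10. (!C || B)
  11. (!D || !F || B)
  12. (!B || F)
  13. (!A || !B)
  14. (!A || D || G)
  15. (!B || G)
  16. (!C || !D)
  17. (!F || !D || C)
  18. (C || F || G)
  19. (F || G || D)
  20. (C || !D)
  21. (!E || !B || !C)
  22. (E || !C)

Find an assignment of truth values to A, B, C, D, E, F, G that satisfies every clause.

Branch on A: take A = False.
  then C is forced to False.
  then E is forced to False.
  then D is forced to False.
  then F is forced to True.
Branch on B: take B = True.
  then G is forced to True.
Check each clause:
  1. (!D || B || A) — B is true.
  2. (!E || !G) — !E is true.
  3. (!C || A) — !C is true.
  4. (G || C || !A) — !A is true.
  5. (!E || C) — !E is true.
  6. (B || !C || !F) — B is true.
  7. (!G || !E || A) — !E is true.
  8. (F || A || D) — F is true.
  9. (A || !D || !F) — !D is true.
  10. (!C || B) — B is true.
  11. (!D || !F || B) — B is true.
  12. (!B || F) — F is true.
  13. (!B || !A) — !A is true.
  14. (!A || G || D) — !A is true.
  15. (!B || G) — G is true.
  16. (!C || !D) — !D is true.
  17. (C || !D || !F) — !D is true.
  18. (G || C || F) — F is true.
  19. (D || F || G) — F is true.
  20. (!D || C) — !D is true.
  21. (!C || !E || !B) — !E is true.
  22. (E || !C) — !C is true.

A=False  B=True  C=False  D=False  E=False  F=True  G=True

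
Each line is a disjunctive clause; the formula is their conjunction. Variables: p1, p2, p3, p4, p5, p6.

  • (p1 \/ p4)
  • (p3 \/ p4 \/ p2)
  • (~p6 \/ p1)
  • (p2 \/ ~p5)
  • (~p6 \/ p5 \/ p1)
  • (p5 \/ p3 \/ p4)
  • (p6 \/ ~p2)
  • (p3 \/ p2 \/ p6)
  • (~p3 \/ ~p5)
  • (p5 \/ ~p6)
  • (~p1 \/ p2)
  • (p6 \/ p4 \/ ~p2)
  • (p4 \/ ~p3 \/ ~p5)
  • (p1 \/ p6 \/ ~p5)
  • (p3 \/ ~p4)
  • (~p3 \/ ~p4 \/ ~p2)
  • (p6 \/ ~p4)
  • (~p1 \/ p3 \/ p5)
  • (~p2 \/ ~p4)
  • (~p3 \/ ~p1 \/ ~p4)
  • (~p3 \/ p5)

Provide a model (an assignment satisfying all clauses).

Try p1 = True.
  then p2 is forced to True.
  then p6 is forced to True.
  then p5 is forced to True.
  then p3 is forced to False.
  then p4 is forced to False.

p1=T  p2=T  p3=F  p4=F  p5=T  p6=T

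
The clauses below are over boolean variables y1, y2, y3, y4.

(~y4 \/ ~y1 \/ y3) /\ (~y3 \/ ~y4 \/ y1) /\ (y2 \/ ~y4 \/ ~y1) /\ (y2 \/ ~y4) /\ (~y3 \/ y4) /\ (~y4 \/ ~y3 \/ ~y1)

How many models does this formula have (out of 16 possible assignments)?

5

The models are:
  y1=F y2=F y3=F y4=F
  y1=F y2=T y3=F y4=F
  y1=F y2=T y3=F y4=T
  y1=T y2=F y3=F y4=F
  y1=T y2=T y3=F y4=F
Count: 5.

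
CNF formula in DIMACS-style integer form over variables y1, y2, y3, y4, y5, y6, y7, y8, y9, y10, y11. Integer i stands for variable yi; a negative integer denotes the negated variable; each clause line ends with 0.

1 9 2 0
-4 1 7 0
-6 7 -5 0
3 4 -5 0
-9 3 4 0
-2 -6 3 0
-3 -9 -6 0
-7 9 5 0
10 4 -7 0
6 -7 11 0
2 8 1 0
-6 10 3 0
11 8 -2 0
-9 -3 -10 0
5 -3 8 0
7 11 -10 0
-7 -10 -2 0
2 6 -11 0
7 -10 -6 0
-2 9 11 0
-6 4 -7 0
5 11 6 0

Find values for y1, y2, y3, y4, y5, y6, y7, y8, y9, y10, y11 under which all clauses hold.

y1 = T  y2 = T  y3 = F  y4 = T  y5 = F  y6 = F  y7 = F  y8 = T  y9 = T  y10 = T  y11 = T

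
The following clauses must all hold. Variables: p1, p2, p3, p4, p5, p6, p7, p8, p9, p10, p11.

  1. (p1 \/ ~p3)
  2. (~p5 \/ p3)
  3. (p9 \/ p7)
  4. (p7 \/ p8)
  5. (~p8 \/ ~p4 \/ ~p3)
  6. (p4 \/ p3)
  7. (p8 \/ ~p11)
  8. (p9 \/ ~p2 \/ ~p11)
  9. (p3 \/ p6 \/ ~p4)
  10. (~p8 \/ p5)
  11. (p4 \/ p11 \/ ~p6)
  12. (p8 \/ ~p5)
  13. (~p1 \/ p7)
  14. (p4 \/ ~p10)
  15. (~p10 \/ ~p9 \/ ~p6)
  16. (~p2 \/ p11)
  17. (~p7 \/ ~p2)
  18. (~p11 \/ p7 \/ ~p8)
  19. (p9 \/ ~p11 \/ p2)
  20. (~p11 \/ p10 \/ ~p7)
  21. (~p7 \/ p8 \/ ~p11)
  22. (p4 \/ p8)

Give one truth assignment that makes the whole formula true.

p1 = 1, p2 = 0, p3 = 1, p4 = 1, p5 = 0, p6 = 0, p7 = 1, p8 = 0, p9 = 0, p10 = 0, p11 = 0

Check each clause:
  1. (p1 \/ ~p3) — p1 is true.
  2. (~p5 \/ p3) — p3 is true.
  3. (p9 \/ p7) — p7 is true.
  4. (p8 \/ p7) — p7 is true.
  5. (~p4 \/ ~p3 \/ ~p8) — ~p8 is true.
  6. (p3 \/ p4) — p3 is true.
  7. (~p11 \/ p8) — ~p11 is true.
  8. (~p11 \/ ~p2 \/ p9) — ~p11 is true.
  9. (~p4 \/ p3 \/ p6) — p3 is true.
  10. (p5 \/ ~p8) — ~p8 is true.
  11. (~p6 \/ p4 \/ p11) — ~p6 is true.
  12. (p8 \/ ~p5) — ~p5 is true.
  13. (p7 \/ ~p1) — p7 is true.
  14. (p4 \/ ~p10) — p4 is true.
  15. (~p10 \/ ~p6 \/ ~p9) — ~p6 is true.
  16. (~p2 \/ p11) — ~p2 is true.
  17. (~p7 \/ ~p2) — ~p2 is true.
  18. (p7 \/ ~p11 \/ ~p8) — ~p8 is true.
  19. (~p11 \/ p2 \/ p9) — ~p11 is true.
  20. (~p11 \/ p10 \/ ~p7) — ~p11 is true.
  21. (~p11 \/ ~p7 \/ p8) — ~p11 is true.
  22. (p4 \/ p8) — p4 is true.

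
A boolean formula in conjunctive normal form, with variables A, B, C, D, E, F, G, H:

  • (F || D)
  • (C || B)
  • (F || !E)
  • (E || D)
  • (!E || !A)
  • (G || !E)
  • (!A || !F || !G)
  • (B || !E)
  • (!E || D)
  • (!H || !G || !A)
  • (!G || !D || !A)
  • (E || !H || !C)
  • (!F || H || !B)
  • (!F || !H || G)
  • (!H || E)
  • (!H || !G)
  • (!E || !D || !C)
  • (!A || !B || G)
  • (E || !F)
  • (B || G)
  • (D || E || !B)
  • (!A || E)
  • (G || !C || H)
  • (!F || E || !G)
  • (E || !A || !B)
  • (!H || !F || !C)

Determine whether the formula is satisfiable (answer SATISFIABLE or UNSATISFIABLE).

SATISFIABLE

A occurs only negated in the remaining clauses — set A = False.
Try B = False.
  then C is forced to True.
  then E is forced to False.
  then D is forced to True.
  then H is forced to False.
  then F is forced to False.
  then G is forced to True.
So A=F, B=F, C=T, D=T, E=F, F=F, G=T, H=F is a satisfying assignment.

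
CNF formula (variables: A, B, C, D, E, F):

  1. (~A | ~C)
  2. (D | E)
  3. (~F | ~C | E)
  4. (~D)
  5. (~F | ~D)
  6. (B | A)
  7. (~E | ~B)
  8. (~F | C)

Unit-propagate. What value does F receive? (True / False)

Unit clause (~D) sets D = False.
(D | E): since D = False, the clause reduces to (E). E = True.
In (~B | ~E), ~E is now false; ~B must hold, so B = False.
(A | B): since B = False, the clause reduces to (A). A = True.
In (~C | ~A), ~A is now false; ~C must hold, so C = False.
In (C | ~F), C is now false; ~F must hold, so F = False.

False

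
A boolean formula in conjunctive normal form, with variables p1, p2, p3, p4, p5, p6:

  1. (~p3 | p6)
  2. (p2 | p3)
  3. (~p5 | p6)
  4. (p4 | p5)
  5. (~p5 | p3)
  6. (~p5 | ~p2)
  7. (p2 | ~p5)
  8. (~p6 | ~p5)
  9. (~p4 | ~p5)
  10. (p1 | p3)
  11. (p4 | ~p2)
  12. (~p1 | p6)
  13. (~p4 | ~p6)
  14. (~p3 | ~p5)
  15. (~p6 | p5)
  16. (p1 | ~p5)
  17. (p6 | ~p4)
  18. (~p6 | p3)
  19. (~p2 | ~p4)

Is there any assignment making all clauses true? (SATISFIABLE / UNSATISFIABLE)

UNSATISFIABLE

p5 = True:
  propagation gives p6=True; an empty clause results — contradiction.
p5 = False:
  propagation gives p4=True, p6=False; an empty clause results — contradiction.
Every branch closes, so no satisfying assignment exists.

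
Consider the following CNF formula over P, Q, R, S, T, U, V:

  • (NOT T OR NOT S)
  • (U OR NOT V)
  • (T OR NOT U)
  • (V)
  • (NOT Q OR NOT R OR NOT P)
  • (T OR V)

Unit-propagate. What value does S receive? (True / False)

False

(V) stands alone — V = True.
In (NOT V OR U), NOT V is now false; U must hold, so U = True.
From (NOT U OR T) and U = True: T = True.
In (NOT T OR NOT S), NOT T is now false; NOT S must hold, so S = False.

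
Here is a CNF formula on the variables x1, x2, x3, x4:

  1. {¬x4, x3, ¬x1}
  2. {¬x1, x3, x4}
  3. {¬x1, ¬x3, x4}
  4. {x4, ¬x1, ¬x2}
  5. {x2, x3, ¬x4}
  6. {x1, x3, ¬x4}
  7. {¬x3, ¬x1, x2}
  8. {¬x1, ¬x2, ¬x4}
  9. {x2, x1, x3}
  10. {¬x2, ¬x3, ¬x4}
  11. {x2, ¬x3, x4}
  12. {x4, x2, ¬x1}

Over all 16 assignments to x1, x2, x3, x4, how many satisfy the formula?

The models are:
  x1=F x2=F x3=T x4=T
  x1=F x2=T x3=F x4=F
  x1=F x2=T x3=T x4=F
Count: 3.

3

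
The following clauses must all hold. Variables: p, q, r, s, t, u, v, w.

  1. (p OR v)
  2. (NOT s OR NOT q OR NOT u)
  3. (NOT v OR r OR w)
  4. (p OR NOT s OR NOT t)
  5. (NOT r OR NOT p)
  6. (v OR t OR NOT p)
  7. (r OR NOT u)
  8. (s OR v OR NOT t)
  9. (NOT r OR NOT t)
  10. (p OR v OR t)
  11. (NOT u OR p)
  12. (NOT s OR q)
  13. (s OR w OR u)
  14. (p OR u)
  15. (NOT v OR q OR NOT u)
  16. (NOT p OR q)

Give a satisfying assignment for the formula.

p=True, q=True, r=False, s=False, t=True, u=False, v=True, w=True

Check each clause:
  1. (v OR p) — p is true.
  2. (NOT q OR NOT s OR NOT u) — NOT u is true.
  3. (w OR NOT v OR r) — w is true.
  4. (p OR NOT t OR NOT s) — p is true.
  5. (NOT p OR NOT r) — NOT r is true.
  6. (NOT p OR t OR v) — t is true.
  7. (NOT u OR r) — NOT u is true.
  8. (v OR NOT t OR s) — v is true.
  9. (NOT t OR NOT r) — NOT r is true.
  10. (p OR v OR t) — p is true.
  11. (NOT u OR p) — p is true.
  12. (NOT s OR q) — q is true.
  13. (u OR w OR s) — w is true.
  14. (u OR p) — p is true.
  15. (NOT v OR q OR NOT u) — q is true.
  16. (NOT p OR q) — q is true.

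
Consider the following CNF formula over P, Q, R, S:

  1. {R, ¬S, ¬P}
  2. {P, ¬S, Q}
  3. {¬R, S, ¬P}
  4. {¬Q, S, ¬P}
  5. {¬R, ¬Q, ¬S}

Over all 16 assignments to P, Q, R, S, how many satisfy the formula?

Case analysis on S and P:
  S=T, P=T: remaining (Q,R) ∈ {(F,T)} — 1.
  S=T, P=F: remaining (Q,R) ∈ {(T,F)} — 1.
  S=F, P=T: remaining (Q,R) ∈ {(F,F)} — 1.
  S=F, P=F: remaining (Q,R) ∈ {(F,F); (F,T); (T,F); (T,T)} — 4.
Total: 1 + 1 + 1 + 4 = 7.

7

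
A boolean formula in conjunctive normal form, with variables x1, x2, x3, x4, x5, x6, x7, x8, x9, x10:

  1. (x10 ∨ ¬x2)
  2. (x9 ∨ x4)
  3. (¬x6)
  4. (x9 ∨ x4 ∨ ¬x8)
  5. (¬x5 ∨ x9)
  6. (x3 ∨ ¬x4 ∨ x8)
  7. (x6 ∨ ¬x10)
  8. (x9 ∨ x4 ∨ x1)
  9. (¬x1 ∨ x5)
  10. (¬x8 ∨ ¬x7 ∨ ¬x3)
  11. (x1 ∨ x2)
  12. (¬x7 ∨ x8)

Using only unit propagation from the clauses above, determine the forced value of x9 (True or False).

True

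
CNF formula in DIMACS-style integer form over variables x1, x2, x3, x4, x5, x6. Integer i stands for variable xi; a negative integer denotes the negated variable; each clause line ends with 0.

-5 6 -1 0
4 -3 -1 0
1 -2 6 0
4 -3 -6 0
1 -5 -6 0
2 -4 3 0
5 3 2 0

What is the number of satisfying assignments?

22

Case analysis on x1 and x3:
  x1=T, x3=T: x2 free; 3 ways for (x4,x5,x6) × 2^1 = 6.
  x1=T, x3=F: 7 of the 16 assignments to (x2,x4,x5,x6) work.
  x1=F, x3=T: 6 of the 16 assignments to (x2,x4,x5,x6) work.
  x1=F, x3=F: remaining (x2,x4,x5,x6) ∈ {(F,F,T,F); (T,F,F,T); (T,T,F,T)} — 3.
Total: 6 + 7 + 6 + 3 = 22.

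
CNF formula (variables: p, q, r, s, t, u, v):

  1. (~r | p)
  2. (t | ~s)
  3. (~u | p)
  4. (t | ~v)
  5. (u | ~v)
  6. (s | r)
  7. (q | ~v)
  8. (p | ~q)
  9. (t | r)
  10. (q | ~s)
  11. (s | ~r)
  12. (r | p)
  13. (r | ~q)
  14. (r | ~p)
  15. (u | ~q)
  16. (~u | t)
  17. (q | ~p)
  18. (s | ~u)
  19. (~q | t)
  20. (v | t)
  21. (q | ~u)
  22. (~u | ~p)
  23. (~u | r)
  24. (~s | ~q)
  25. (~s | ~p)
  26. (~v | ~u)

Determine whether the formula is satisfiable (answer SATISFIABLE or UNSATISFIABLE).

q = True:
  propagation gives p=True, r=True, s=True; an empty clause results — contradiction.
q = False:
  propagation gives v=False, s=False, r=True; an empty clause results — contradiction.
Every branch closes, so no satisfying assignment exists.

UNSATISFIABLE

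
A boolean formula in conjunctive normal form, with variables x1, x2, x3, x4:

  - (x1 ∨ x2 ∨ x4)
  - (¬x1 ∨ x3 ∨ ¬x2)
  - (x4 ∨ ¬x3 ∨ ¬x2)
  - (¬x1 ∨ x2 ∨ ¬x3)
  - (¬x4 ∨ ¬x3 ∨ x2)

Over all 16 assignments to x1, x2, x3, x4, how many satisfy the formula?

Split on x2, then x3.
  x2=T, x3=T: remaining (x1,x4) ∈ {(F,T); (T,T)} — 2.
  x2=T, x3=F: remaining (x1,x4) ∈ {(F,F); (F,T)} — 2.
  x2=F, x3=T: a clause becomes empty — 0.
  x2=F, x3=F: remaining (x1,x4) ∈ {(F,T); (T,F); (T,T)} — 3.
Total: 2 + 2 + 0 + 3 = 7.

7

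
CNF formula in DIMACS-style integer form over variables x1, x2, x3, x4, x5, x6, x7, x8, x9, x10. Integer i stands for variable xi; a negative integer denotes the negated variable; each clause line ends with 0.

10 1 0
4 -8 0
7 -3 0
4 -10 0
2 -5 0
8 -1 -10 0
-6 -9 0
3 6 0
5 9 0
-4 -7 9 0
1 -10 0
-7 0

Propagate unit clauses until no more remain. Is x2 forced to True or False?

True

(~x7) is a unit clause: x7 = False.
(~x3 \/ x7): since x7 = False, the clause reduces to (~x3). x3 = False.
In (x6 \/ x3), x3 is now false; x6 must hold, so x6 = True.
In (~x6 \/ ~x9), ~x6 is now false; ~x9 must hold, so x9 = False.
(x9 \/ x5) with x9 = False leaves only x5, so x5 = True.
In (~x5 \/ x2), ~x5 is now false; x2 must hold, so x2 = True.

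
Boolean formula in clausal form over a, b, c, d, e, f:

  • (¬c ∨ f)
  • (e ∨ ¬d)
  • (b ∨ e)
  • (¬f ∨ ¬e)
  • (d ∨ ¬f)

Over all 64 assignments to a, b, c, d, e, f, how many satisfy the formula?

Case analysis on e and f:
  e=1, f=1: a clause becomes empty — 0.
  e=1, f=0: forces c=0; a, b, d free → 2^3 = 8.
  e=0, f=1: a clause becomes empty — 0.
  e=0, f=0: remaining (a,b,c,d) ∈ {(0,1,0,0); (1,1,0,0)} — 2.
Total: 0 + 8 + 0 + 2 = 10.

10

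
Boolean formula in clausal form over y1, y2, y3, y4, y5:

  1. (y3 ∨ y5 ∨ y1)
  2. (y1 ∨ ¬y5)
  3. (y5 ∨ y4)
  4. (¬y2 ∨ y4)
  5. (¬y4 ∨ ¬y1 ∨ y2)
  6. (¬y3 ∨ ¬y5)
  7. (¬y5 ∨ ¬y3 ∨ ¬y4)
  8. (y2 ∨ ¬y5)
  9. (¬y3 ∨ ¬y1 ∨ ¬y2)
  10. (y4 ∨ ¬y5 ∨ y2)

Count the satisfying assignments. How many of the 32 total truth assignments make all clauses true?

Satisfying assignments:
  y1=0 y2=0 y3=1 y4=1 y5=0
  y1=0 y2=1 y3=1 y4=1 y5=0
  y1=1 y2=1 y3=0 y4=1 y5=0
  y1=1 y2=1 y3=0 y4=1 y5=1
Count: 4.

4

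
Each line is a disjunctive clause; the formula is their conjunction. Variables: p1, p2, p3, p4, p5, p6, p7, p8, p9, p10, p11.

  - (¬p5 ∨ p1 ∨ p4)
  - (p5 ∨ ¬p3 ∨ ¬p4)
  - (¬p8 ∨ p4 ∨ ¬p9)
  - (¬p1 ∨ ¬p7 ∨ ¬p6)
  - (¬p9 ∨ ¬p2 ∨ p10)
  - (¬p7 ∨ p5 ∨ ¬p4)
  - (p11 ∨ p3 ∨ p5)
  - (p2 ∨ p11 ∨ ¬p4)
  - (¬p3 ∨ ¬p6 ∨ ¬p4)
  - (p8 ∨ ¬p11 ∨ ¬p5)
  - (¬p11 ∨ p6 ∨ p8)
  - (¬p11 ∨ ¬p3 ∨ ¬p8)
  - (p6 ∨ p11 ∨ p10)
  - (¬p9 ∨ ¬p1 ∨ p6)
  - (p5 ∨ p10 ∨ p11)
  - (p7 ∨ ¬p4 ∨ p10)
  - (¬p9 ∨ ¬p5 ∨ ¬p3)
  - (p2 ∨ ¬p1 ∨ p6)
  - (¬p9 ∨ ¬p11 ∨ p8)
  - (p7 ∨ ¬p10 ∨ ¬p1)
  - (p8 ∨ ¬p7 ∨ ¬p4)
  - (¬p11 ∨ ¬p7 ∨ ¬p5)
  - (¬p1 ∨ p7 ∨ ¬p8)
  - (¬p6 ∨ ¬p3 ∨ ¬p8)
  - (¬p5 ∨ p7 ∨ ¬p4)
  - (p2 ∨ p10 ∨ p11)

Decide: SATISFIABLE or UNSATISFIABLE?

SATISFIABLE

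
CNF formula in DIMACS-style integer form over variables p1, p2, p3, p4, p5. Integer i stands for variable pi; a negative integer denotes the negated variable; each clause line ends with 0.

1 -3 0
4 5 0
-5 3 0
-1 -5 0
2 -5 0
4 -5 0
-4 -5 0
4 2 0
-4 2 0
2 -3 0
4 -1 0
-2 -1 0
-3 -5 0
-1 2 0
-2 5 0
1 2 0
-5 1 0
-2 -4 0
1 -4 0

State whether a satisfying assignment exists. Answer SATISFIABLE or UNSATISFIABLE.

UNSATISFIABLE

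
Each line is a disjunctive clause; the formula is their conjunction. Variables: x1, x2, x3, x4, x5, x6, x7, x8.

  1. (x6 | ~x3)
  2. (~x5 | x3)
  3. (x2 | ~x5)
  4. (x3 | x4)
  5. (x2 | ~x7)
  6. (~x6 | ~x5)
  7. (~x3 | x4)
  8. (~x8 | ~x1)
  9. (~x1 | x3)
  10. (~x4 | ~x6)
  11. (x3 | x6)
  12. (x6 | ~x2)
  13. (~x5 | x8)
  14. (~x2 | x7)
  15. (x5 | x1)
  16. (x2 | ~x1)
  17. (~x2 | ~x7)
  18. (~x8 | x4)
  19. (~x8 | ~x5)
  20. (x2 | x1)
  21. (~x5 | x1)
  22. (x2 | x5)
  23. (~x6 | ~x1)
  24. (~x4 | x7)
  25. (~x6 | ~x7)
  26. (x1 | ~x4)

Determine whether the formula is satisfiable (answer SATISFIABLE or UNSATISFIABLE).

UNSATISFIABLE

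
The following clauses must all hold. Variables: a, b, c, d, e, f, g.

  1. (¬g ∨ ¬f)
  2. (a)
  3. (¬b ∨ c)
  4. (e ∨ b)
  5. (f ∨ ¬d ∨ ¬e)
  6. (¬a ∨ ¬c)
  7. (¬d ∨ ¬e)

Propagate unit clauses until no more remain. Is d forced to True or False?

Unit clause (a) sets a = True.
From (¬c ∨ ¬a) and a = True: c = False.
(¬b ∨ c): since c = False, the clause reduces to (¬b). b = False.
In (e ∨ b), b is now false; e must hold, so e = True.
From (¬d ∨ ¬e) and e = True: d = False.

False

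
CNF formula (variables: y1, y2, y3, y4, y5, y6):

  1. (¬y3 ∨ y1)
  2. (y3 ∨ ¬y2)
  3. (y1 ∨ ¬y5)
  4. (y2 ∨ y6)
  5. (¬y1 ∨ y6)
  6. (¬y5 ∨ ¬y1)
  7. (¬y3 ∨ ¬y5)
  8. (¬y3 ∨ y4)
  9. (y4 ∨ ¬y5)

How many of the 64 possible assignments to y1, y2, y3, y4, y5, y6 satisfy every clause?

6

The models are:
  y1=F y2=F y3=F y4=F y5=F y6=T
  y1=F y2=F y3=F y4=T y5=F y6=T
  y1=T y2=F y3=F y4=F y5=F y6=T
  y1=T y2=F y3=F y4=T y5=F y6=T
  y1=T y2=F y3=T y4=T y5=F y6=T
  y1=T y2=T y3=T y4=T y5=F y6=T
Count: 6.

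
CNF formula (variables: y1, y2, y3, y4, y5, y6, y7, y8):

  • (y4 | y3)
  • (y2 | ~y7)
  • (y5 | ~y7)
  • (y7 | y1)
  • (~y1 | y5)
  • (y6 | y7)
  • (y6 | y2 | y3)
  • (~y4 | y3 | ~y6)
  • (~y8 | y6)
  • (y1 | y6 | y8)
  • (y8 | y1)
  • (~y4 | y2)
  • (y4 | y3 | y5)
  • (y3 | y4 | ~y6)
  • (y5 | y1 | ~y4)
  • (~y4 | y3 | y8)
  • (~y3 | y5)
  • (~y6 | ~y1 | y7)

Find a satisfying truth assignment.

y1 = T, y2 = T, y3 = T, y4 = F, y5 = T, y6 = T, y7 = T, y8 = T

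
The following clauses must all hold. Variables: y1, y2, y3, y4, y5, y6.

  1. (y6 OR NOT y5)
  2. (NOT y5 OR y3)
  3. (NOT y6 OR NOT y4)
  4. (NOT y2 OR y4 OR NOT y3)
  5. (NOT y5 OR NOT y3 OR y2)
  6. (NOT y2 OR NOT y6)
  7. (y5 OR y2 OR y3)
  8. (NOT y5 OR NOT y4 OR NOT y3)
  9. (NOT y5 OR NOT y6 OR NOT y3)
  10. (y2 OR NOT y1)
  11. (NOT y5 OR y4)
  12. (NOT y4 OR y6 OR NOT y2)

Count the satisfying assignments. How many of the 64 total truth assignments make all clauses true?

5

Satisfying assignments:
  y1=0 y2=0 y3=1 y4=0 y5=0 y6=0
  y1=0 y2=0 y3=1 y4=0 y5=0 y6=1
  y1=0 y2=0 y3=1 y4=1 y5=0 y6=0
  y1=0 y2=1 y3=0 y4=0 y5=0 y6=0
  y1=1 y2=1 y3=0 y4=0 y5=0 y6=0
That's 5 in total.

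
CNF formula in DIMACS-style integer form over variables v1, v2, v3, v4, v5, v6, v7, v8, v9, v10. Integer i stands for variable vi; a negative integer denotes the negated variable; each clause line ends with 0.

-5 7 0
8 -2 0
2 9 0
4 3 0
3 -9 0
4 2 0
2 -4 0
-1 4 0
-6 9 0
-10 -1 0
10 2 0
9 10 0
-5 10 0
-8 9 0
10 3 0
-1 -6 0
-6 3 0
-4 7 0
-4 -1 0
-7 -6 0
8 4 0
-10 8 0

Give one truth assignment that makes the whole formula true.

v1 occurs only negated in the remaining clauses — set v1 = False.
Pure literal: v3 appears only positively; assign v3 = True.
Branch on v2: take v2 = True.
  then v8 is forced to True.
  then v9 is forced to True.
Try v4 = False.
The remaining clauses are satisfied by v5 = False, v6 = False, v7 = False, v10 = True.
Every clause has at least one true literal under this assignment.

v1=F, v2=T, v3=T, v4=F, v5=F, v6=F, v7=F, v8=T, v9=T, v10=T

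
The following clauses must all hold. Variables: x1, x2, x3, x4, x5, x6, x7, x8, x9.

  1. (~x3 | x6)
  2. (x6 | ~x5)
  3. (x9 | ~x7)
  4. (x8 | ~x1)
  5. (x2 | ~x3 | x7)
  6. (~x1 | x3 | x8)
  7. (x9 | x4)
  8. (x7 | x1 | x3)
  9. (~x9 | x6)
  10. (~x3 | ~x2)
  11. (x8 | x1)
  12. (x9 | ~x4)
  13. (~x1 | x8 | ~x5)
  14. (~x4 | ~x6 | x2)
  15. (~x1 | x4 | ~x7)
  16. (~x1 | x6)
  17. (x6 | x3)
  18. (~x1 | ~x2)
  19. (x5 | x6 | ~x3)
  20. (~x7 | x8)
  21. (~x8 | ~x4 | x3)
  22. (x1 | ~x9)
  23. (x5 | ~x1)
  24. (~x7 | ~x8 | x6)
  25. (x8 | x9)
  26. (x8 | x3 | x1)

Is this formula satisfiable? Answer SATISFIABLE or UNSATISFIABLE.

SATISFIABLE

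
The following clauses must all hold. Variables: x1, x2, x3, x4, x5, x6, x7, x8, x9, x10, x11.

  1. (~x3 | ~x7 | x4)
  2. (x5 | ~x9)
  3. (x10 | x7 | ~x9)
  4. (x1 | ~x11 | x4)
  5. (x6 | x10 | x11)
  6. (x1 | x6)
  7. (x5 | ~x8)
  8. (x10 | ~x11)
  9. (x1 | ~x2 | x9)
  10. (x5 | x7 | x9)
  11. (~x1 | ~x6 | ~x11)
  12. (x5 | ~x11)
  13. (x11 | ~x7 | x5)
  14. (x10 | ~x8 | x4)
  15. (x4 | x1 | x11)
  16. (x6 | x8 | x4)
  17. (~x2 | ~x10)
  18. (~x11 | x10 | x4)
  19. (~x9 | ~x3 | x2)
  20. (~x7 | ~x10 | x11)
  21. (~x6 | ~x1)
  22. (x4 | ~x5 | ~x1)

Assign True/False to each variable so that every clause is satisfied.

x1 = F, x2 = F, x3 = F, x4 = T, x5 = T, x6 = T, x7 = F, x8 = T, x9 = F, x10 = T, x11 = T

Check each clause:
  1. (~x7 | x4 | ~x3) — ~x7 is true.
  2. (~x9 | x5) — x5 is true.
  3. (x7 | ~x9 | x10) — x10 is true.
  4. (x1 | ~x11 | x4) — x4 is true.
  5. (x6 | x11 | x10) — x10 is true.
  6. (x1 | x6) — x6 is true.
  7. (x5 | ~x8) — x5 is true.
  8. (~x11 | x10) — x10 is true.
  9. (x9 | x1 | ~x2) — ~x2 is true.
  10. (x9 | x5 | x7) — x5 is true.
  11. (~x11 | ~x1 | ~x6) — ~x1 is true.
  12. (~x11 | x5) — x5 is true.
  13. (x5 | ~x7 | x11) — ~x7 is true.
  14. (x4 | ~x8 | x10) — x10 is true.
  15. (x1 | x11 | x4) — x11 is true.
  16. (x8 | x6 | x4) — x8 is true.
  17. (~x10 | ~x2) — ~x2 is true.
  18. (x10 | ~x11 | x4) — x10 is true.
  19. (x2 | ~x3 | ~x9) — ~x3 is true.
  20. (~x7 | x11 | ~x10) — ~x7 is true.
  21. (~x1 | ~x6) — ~x1 is true.
  22. (x4 | ~x5 | ~x1) — x4 is true.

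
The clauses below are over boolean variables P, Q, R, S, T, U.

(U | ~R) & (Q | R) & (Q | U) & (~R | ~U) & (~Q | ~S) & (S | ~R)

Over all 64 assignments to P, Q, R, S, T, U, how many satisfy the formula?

Split on R, then Q.
  R=1, Q=1: a clause becomes empty — 0.
  R=1, Q=0: a clause becomes empty — 0.
  R=0, Q=1: forces S=0; P, T, U free → 2^3 = 8.
  R=0, Q=0: a clause becomes empty — 0.
Total: 0 + 0 + 8 + 0 = 8.

8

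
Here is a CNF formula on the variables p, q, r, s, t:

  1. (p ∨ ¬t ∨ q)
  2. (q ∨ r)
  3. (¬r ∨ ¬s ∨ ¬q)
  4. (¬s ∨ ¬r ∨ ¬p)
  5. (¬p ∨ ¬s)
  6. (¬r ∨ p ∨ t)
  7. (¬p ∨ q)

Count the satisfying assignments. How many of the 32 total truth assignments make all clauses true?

9

Split on p, then q.
  p=1, q=1: remaining (r,s,t) ∈ {(0,0,0); (0,0,1); (1,0,0); (1,0,1)} — 4.
  p=1, q=0: a clause becomes empty — 0.
  p=0, q=1: 5 of the 8 assignments to (r,s,t) work.
  p=0, q=0: a clause becomes empty — 0.
Total: 4 + 0 + 5 + 0 = 9.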